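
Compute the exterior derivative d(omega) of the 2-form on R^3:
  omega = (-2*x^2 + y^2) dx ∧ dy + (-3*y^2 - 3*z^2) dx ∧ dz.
d(omega) = (6*y) dx ∧ dy ∧ dz

For a 2-form omega = sum_{i<j} g_{ij} dx_i ∧ dx_j, the exterior derivative is
  d(omega) = sum_{i<j} d(g_{ij}) ∧ dx_i ∧ dx_j = sum_{i<j, k} (∂g_{ij}/∂x_k) dx_k ∧ dx_i ∧ dx_j.
Expand each term, using dx_k ∧ dx_i ∧ dx_j = sgn(permutation) dx_{(a)} ∧ dx_{(b)} ∧ dx_{(c)} with (a < b < c) sorted:
  d(-3*y^2 - 3*z^2) includes (∂/∂y)(-3*y^2 - 3*z^2) dy = (-6*y) dy, which multiplied by dx ∧ dz gives (6*y) dx ∧ dy ∧ dz
Collecting like 3-forms: d(omega) = (6*y) dx ∧ dy ∧ dz.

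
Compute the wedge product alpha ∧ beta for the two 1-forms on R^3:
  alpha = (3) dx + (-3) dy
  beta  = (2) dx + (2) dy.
alpha ∧ beta = (12) dx ∧ dy

Distribute the wedge, using dx_i ∧ dx_j = -dx_j ∧ dx_i and dx_i ∧ dx_i = 0. For each pair (i, j) with i < j, the coefficient of dx_i ∧ dx_j in alpha ∧ beta is (alpha_i * beta_j - alpha_j * beta_i). Collecting: alpha ∧ beta = (12) dx ∧ dy.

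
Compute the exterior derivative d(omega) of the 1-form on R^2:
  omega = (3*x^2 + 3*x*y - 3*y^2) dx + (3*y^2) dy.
d(omega) = (-3*x + 6*y) dx ∧ dy

For a 1-form omega = sum_i f_i dx_i, the exterior derivative is
  d(omega) = sum_{i < j} (∂f_j/∂x_i - ∂f_i/∂x_j) dx_i ∧ dx_j.
  coefficient of dx ∧ dy: ∂f_2/∂x - ∂f_1/∂y = ∂(3*y^2)/∂x - ∂(3*x^2 + 3*x*y - 3*y^2)/∂y = -3*x + 6*y
Assembling: d(omega) = (-3*x + 6*y) dx ∧ dy.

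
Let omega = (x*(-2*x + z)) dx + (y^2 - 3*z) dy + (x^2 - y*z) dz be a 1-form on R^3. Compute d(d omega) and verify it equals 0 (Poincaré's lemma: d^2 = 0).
d(d omega) = 0

Step 1: d omega = sum_{i<j} (∂f_j/∂x_i - ∂f_i/∂x_j) dx_i ∧ dx_j:
  coeff of dx ∧ dy: 0
  coeff of dx ∧ dz: x
  coeff of dy ∧ dz: 3 - z
Step 2: Apply d again to each 2-form coefficient. The only possible 3-form in R^3 is dx ∧ dy ∧ dz, with coefficient
  ∂(coeff of dy∧dz)/∂x - ∂(coeff of dx∧dz)/∂y + ∂(coeff of dx∧dy)/∂z
  = ∂/∂x (3 - z) - ∂/∂y (x) + ∂/∂z (0).
Each of these terms simplifies to sums of mixed partials that cancel in pairs. The result is 0 (by equality of mixed partials for smooth functions — Schwarz / Clairaut).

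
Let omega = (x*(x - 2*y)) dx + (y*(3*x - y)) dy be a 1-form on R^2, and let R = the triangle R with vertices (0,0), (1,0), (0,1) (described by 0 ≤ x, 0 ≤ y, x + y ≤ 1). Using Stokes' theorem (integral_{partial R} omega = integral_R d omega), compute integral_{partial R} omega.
integral_(partial R) omega = 5/6

Stokes: integral_partial_R omega = integral_R d omega with d omega = (∂Q/∂x - ∂P/∂y) dx ∧ dy.
  ∂Q/∂x = 3*y
  ∂P/∂y = -2*x
  integrand = ∂Q/∂x - ∂P/∂y = 2*x + 3*y.
Integrating over R: integral_0^1 integral_0^{1-x} (2*x + 3*y) dy dx = 5/6.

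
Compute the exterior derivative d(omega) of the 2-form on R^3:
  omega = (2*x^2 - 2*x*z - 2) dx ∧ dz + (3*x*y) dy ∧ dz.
d(omega) = (3*y) dx ∧ dy ∧ dz

For a 2-form omega = sum_{i<j} g_{ij} dx_i ∧ dx_j, the exterior derivative is
  d(omega) = sum_{i<j} d(g_{ij}) ∧ dx_i ∧ dx_j = sum_{i<j, k} (∂g_{ij}/∂x_k) dx_k ∧ dx_i ∧ dx_j.
Expand each term, using dx_k ∧ dx_i ∧ dx_j = sgn(permutation) dx_{(a)} ∧ dx_{(b)} ∧ dx_{(c)} with (a < b < c) sorted:
  d(3*x*y) includes (∂/∂x)(3*x*y) dx = (3*y) dx, which multiplied by dy ∧ dz gives (3*y) dx ∧ dy ∧ dz
Collecting like 3-forms: d(omega) = (3*y) dx ∧ dy ∧ dz.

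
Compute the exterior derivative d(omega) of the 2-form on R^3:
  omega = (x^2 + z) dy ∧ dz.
d(omega) = (2*x) dx ∧ dy ∧ dz

For a 2-form omega = sum_{i<j} g_{ij} dx_i ∧ dx_j, the exterior derivative is
  d(omega) = sum_{i<j} d(g_{ij}) ∧ dx_i ∧ dx_j = sum_{i<j, k} (∂g_{ij}/∂x_k) dx_k ∧ dx_i ∧ dx_j.
Expand each term, using dx_k ∧ dx_i ∧ dx_j = sgn(permutation) dx_{(a)} ∧ dx_{(b)} ∧ dx_{(c)} with (a < b < c) sorted:
  d(x^2 + z) includes (∂/∂x)(x^2 + z) dx = (2*x) dx, which multiplied by dy ∧ dz gives (2*x) dx ∧ dy ∧ dz
Collecting like 3-forms: d(omega) = (2*x) dx ∧ dy ∧ dz.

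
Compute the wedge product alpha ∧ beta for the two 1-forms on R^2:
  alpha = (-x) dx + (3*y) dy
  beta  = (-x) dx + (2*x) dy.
alpha ∧ beta = (x*(-2*x + 3*y)) dx ∧ dy

Distribute the wedge, using dx_i ∧ dx_j = -dx_j ∧ dx_i and dx_i ∧ dx_i = 0. For each pair (i, j) with i < j, the coefficient of dx_i ∧ dx_j in alpha ∧ beta is (alpha_i * beta_j - alpha_j * beta_i). Collecting: alpha ∧ beta = (x*(-2*x + 3*y)) dx ∧ dy.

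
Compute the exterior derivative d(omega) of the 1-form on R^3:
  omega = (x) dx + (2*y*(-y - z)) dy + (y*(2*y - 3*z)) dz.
d(omega) = (6*y - 3*z) dy ∧ dz

For a 1-form omega = sum_i f_i dx_i, the exterior derivative is
  d(omega) = sum_{i < j} (∂f_j/∂x_i - ∂f_i/∂x_j) dx_i ∧ dx_j.
  coefficient of dy ∧ dz: ∂f_3/∂y - ∂f_2/∂z = ∂(y*(2*y - 3*z))/∂y - ∂(2*y*(-y - z))/∂z = 6*y - 3*z
Assembling: d(omega) = (6*y - 3*z) dy ∧ dz.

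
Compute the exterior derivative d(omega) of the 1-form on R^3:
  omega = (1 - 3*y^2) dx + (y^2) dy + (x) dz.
d(omega) = (6*y) dx ∧ dy + (1) dx ∧ dz

For a 1-form omega = sum_i f_i dx_i, the exterior derivative is
  d(omega) = sum_{i < j} (∂f_j/∂x_i - ∂f_i/∂x_j) dx_i ∧ dx_j.
  coefficient of dx ∧ dy: ∂f_2/∂x - ∂f_1/∂y = ∂(y^2)/∂x - ∂(1 - 3*y^2)/∂y = 6*y
  coefficient of dx ∧ dz: ∂f_3/∂x - ∂f_1/∂z = ∂(x)/∂x - ∂(1 - 3*y^2)/∂z = 1
Assembling: d(omega) = (6*y) dx ∧ dy + (1) dx ∧ dz.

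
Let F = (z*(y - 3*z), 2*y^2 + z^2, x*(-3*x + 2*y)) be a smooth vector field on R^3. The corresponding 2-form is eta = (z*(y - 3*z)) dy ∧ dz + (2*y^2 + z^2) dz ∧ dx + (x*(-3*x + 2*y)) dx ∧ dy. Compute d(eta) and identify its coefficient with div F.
d(eta) = (4*y) dx ∧ dy ∧ dz; div F = 4*y

For a 2-form in R^3 of the form above, applying d gives a 3-form with coefficient ∂P/∂x + ∂Q/∂y + ∂R/∂z:
  ∂P/∂x = 0
  ∂Q/∂y = 4*y
  ∂R/∂z = 0
Sum = 4*y, which is exactly div F.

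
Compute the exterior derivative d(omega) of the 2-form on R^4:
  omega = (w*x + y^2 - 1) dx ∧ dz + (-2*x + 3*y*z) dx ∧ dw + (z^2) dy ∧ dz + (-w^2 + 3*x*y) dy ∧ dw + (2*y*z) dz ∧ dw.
d(omega) = (-2*y) dx ∧ dy ∧ dz + (x - 3*y) dx ∧ dz ∧ dw + (3*y - 3*z) dx ∧ dy ∧ dw + (2*z) dy ∧ dz ∧ dw

For a 2-form omega = sum_{i<j} g_{ij} dx_i ∧ dx_j, the exterior derivative is
  d(omega) = sum_{i<j} d(g_{ij}) ∧ dx_i ∧ dx_j = sum_{i<j, k} (∂g_{ij}/∂x_k) dx_k ∧ dx_i ∧ dx_j.
Expand each term, using dx_k ∧ dx_i ∧ dx_j = sgn(permutation) dx_{(a)} ∧ dx_{(b)} ∧ dx_{(c)} with (a < b < c) sorted:
  d(w*x + y^2 - 1) includes (∂/∂y)(w*x + y^2 - 1) dy = (2*y) dy, which multiplied by dx ∧ dz gives (-2*y) dx ∧ dy ∧ dz
  d(w*x + y^2 - 1) includes (∂/∂w)(w*x + y^2 - 1) dw = (x) dw, which multiplied by dx ∧ dz gives (x) dx ∧ dz ∧ dw
  d(-2*x + 3*y*z) includes (∂/∂y)(-2*x + 3*y*z) dy = (3*z) dy, which multiplied by dx ∧ dw gives (-3*z) dx ∧ dy ∧ dw
  d(-2*x + 3*y*z) includes (∂/∂z)(-2*x + 3*y*z) dz = (3*y) dz, which multiplied by dx ∧ dw gives (-3*y) dx ∧ dz ∧ dw
  d(-w^2 + 3*x*y) includes (∂/∂x)(-w^2 + 3*x*y) dx = (3*y) dx, which multiplied by dy ∧ dw gives (3*y) dx ∧ dy ∧ dw
  d(2*y*z) includes (∂/∂y)(2*y*z) dy = (2*z) dy, which multiplied by dz ∧ dw gives (2*z) dy ∧ dz ∧ dw
Collecting like 3-forms: d(omega) = (-2*y) dx ∧ dy ∧ dz + (x - 3*y) dx ∧ dz ∧ dw + (3*y - 3*z) dx ∧ dy ∧ dw + (2*z) dy ∧ dz ∧ dw.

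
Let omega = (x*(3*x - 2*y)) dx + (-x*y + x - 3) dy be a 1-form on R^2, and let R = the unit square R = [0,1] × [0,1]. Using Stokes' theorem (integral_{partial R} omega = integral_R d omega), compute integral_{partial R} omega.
integral_(partial R) omega = 3/2

Stokes: integral_partial_R omega = integral_R d omega with d omega = (∂Q/∂x - ∂P/∂y) dx ∧ dy.
  ∂Q/∂x = 1 - y
  ∂P/∂y = -2*x
  integrand = ∂Q/∂x - ∂P/∂y = 2*x - y + 1.
Integrating over R: integral_0^1 integral_0^1 (2*x - y + 1) dx dy = 3/2.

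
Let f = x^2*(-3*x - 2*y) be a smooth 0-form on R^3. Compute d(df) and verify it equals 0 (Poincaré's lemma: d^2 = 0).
d(df) = 0

Step 1: df = sum_i (∂f/∂x_i) dx_i = (x*(-9*x - 4*y)) dx + (-2*x^2) dy + (0) dz.
Step 2: Apply d again. Using the 1-form formula, the coefficient of dx ∧ dy in d(df) is ∂^2 f/∂x ∂y - ∂^2 f/∂y ∂x = (-4*x) - (-4*x) = 0 (equality of mixed partials for smooth f).
Similarly for dx ∧ dz and dy ∧ dz — all coefficients vanish. So d(df) = 0.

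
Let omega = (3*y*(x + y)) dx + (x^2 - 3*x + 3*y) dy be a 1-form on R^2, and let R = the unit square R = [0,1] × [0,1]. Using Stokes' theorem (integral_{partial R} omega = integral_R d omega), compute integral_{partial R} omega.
integral_(partial R) omega = -13/2

Stokes: integral_partial_R omega = integral_R d omega with d omega = (∂Q/∂x - ∂P/∂y) dx ∧ dy.
  ∂Q/∂x = 2*x - 3
  ∂P/∂y = 3*x + 6*y
  integrand = ∂Q/∂x - ∂P/∂y = -x - 6*y - 3.
Integrating over R: integral_0^1 integral_0^1 (-x - 6*y - 3) dx dy = -13/2.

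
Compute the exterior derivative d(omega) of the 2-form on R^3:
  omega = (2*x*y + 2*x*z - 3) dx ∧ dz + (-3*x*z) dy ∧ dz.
d(omega) = (-2*x - 3*z) dx ∧ dy ∧ dz

For a 2-form omega = sum_{i<j} g_{ij} dx_i ∧ dx_j, the exterior derivative is
  d(omega) = sum_{i<j} d(g_{ij}) ∧ dx_i ∧ dx_j = sum_{i<j, k} (∂g_{ij}/∂x_k) dx_k ∧ dx_i ∧ dx_j.
Expand each term, using dx_k ∧ dx_i ∧ dx_j = sgn(permutation) dx_{(a)} ∧ dx_{(b)} ∧ dx_{(c)} with (a < b < c) sorted:
  d(2*x*y + 2*x*z - 3) includes (∂/∂y)(2*x*y + 2*x*z - 3) dy = (2*x) dy, which multiplied by dx ∧ dz gives (-2*x) dx ∧ dy ∧ dz
  d(-3*x*z) includes (∂/∂x)(-3*x*z) dx = (-3*z) dx, which multiplied by dy ∧ dz gives (-3*z) dx ∧ dy ∧ dz
Collecting like 3-forms: d(omega) = (-2*x - 3*z) dx ∧ dy ∧ dz.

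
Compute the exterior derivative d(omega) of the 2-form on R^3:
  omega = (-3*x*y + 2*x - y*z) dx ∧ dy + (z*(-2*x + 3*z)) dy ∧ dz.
d(omega) = (-y - 2*z) dx ∧ dy ∧ dz

For a 2-form omega = sum_{i<j} g_{ij} dx_i ∧ dx_j, the exterior derivative is
  d(omega) = sum_{i<j} d(g_{ij}) ∧ dx_i ∧ dx_j = sum_{i<j, k} (∂g_{ij}/∂x_k) dx_k ∧ dx_i ∧ dx_j.
Expand each term, using dx_k ∧ dx_i ∧ dx_j = sgn(permutation) dx_{(a)} ∧ dx_{(b)} ∧ dx_{(c)} with (a < b < c) sorted:
  d(-3*x*y + 2*x - y*z) includes (∂/∂z)(-3*x*y + 2*x - y*z) dz = (-y) dz, which multiplied by dx ∧ dy gives (-y) dx ∧ dy ∧ dz
  d(z*(-2*x + 3*z)) includes (∂/∂x)(z*(-2*x + 3*z)) dx = (-2*z) dx, which multiplied by dy ∧ dz gives (-2*z) dx ∧ dy ∧ dz
Collecting like 3-forms: d(omega) = (-y - 2*z) dx ∧ dy ∧ dz.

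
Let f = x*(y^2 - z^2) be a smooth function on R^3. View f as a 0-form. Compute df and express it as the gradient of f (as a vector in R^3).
df = (y^2 - z^2) dx + (2*x*y) dy + (-2*x*z) dz; grad f = (y^2 - z^2, 2*x*y, -2*x*z)

For a 0-form f, d f = (∂f/∂x) dx + (∂f/∂y) dy + (∂f/∂z) dz. The components of the vector representation are exactly the entries of grad f in Cartesian coordinates:
  ∂f/∂x = y^2 - z^2
  ∂f/∂y = 2*x*y
  ∂f/∂z = -2*x*z.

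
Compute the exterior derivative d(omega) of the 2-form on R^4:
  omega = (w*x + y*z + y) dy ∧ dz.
d(omega) = (w) dx ∧ dy ∧ dz + (x) dy ∧ dz ∧ dw

For a 2-form omega = sum_{i<j} g_{ij} dx_i ∧ dx_j, the exterior derivative is
  d(omega) = sum_{i<j} d(g_{ij}) ∧ dx_i ∧ dx_j = sum_{i<j, k} (∂g_{ij}/∂x_k) dx_k ∧ dx_i ∧ dx_j.
Expand each term, using dx_k ∧ dx_i ∧ dx_j = sgn(permutation) dx_{(a)} ∧ dx_{(b)} ∧ dx_{(c)} with (a < b < c) sorted:
  d(w*x + y*z + y) includes (∂/∂x)(w*x + y*z + y) dx = (w) dx, which multiplied by dy ∧ dz gives (w) dx ∧ dy ∧ dz
  d(w*x + y*z + y) includes (∂/∂w)(w*x + y*z + y) dw = (x) dw, which multiplied by dy ∧ dz gives (x) dy ∧ dz ∧ dw
Collecting like 3-forms: d(omega) = (w) dx ∧ dy ∧ dz + (x) dy ∧ dz ∧ dw.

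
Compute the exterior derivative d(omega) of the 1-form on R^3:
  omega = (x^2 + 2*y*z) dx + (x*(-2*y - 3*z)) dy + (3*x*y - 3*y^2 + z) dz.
d(omega) = (-2*y - 5*z) dx ∧ dy + (y) dx ∧ dz + (6*x - 6*y) dy ∧ dz

For a 1-form omega = sum_i f_i dx_i, the exterior derivative is
  d(omega) = sum_{i < j} (∂f_j/∂x_i - ∂f_i/∂x_j) dx_i ∧ dx_j.
  coefficient of dx ∧ dy: ∂f_2/∂x - ∂f_1/∂y = ∂(x*(-2*y - 3*z))/∂x - ∂(x^2 + 2*y*z)/∂y = -2*y - 5*z
  coefficient of dx ∧ dz: ∂f_3/∂x - ∂f_1/∂z = ∂(3*x*y - 3*y^2 + z)/∂x - ∂(x^2 + 2*y*z)/∂z = y
  coefficient of dy ∧ dz: ∂f_3/∂y - ∂f_2/∂z = ∂(3*x*y - 3*y^2 + z)/∂y - ∂(x*(-2*y - 3*z))/∂z = 6*x - 6*y
Assembling: d(omega) = (-2*y - 5*z) dx ∧ dy + (y) dx ∧ dz + (6*x - 6*y) dy ∧ dz.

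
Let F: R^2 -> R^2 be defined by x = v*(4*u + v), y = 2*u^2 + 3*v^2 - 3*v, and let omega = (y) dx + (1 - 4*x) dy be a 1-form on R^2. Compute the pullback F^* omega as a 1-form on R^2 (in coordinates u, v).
F^* omega = (-56*u^2*v - 16*u*v^2 + 4*u + 12*v^3 - 12*v^2) du + (8*u^3 + 4*u^2*v - 84*u*v^2 + 36*u*v - 18*v^3 + 6*v^2 + 6*v - 3) dv

Using F^*(f dg) = (f ∘ F) d(g ∘ F), substitute each coordinate x_i by F_i(u, v) in f_i, and replace dx_i by d F_i = (∂F_i/∂u) du + (∂F_i/∂v) dv.
  For the x component: f_1(F) = 2*u^2 + 3*v^2 - 3*v; d F_1 = (4*v) du + (4*u + 2*v) dv
  For the y component: f_2(F) = -16*u*v - 4*v^2 + 1; d F_2 = (4*u) du + (6*v - 3) dv
Combining and collecting du, dv coefficients:
  coeff of du: -56*u^2*v - 16*u*v^2 + 4*u + 12*v^3 - 12*v^2
  coeff of dv: 8*u^3 + 4*u^2*v - 84*u*v^2 + 36*u*v - 18*v^3 + 6*v^2 + 6*v - 3
F^* omega = (-56*u^2*v - 16*u*v^2 + 4*u + 12*v^3 - 12*v^2) du + (8*u^3 + 4*u^2*v - 84*u*v^2 + 36*u*v - 18*v^3 + 6*v^2 + 6*v - 3) dv.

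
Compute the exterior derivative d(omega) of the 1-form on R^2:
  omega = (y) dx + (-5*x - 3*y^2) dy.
d(omega) = (-6) dx ∧ dy

For a 1-form omega = sum_i f_i dx_i, the exterior derivative is
  d(omega) = sum_{i < j} (∂f_j/∂x_i - ∂f_i/∂x_j) dx_i ∧ dx_j.
  coefficient of dx ∧ dy: ∂f_2/∂x - ∂f_1/∂y = ∂(-5*x - 3*y^2)/∂x - ∂(y)/∂y = -6
Assembling: d(omega) = (-6) dx ∧ dy.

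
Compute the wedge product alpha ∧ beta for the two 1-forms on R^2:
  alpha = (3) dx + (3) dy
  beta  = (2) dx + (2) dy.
alpha ∧ beta = 0

Distribute the wedge, using dx_i ∧ dx_j = -dx_j ∧ dx_i and dx_i ∧ dx_i = 0. For each pair (i, j) with i < j, the coefficient of dx_i ∧ dx_j in alpha ∧ beta is (alpha_i * beta_j - alpha_j * beta_i). Collecting: alpha ∧ beta = 0.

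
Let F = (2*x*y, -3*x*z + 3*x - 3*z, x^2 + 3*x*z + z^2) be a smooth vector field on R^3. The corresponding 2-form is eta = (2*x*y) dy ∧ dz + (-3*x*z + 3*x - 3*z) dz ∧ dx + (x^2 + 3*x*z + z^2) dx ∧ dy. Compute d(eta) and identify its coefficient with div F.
d(eta) = (3*x + 2*y + 2*z) dx ∧ dy ∧ dz; div F = 3*x + 2*y + 2*z

For a 2-form in R^3 of the form above, applying d gives a 3-form with coefficient ∂P/∂x + ∂Q/∂y + ∂R/∂z:
  ∂P/∂x = 2*y
  ∂Q/∂y = 0
  ∂R/∂z = 3*x + 2*z
Sum = 3*x + 2*y + 2*z, which is exactly div F.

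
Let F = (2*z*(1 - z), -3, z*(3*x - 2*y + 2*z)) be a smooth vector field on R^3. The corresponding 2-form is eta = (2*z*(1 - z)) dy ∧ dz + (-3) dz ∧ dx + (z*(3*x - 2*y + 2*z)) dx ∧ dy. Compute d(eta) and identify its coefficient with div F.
d(eta) = (3*x - 2*y + 4*z) dx ∧ dy ∧ dz; div F = 3*x - 2*y + 4*z

For a 2-form in R^3 of the form above, applying d gives a 3-form with coefficient ∂P/∂x + ∂Q/∂y + ∂R/∂z:
  ∂P/∂x = 0
  ∂Q/∂y = 0
  ∂R/∂z = 3*x - 2*y + 4*z
Sum = 3*x - 2*y + 4*z, which is exactly div F.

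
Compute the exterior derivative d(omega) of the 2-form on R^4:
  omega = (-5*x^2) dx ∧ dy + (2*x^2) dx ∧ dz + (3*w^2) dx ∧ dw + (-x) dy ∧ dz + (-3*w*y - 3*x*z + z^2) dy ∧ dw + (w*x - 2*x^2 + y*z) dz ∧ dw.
d(omega) = (-1) dx ∧ dy ∧ dz + (-3*z) dx ∧ dy ∧ dw + (3*x - z) dy ∧ dz ∧ dw + (w - 4*x) dx ∧ dz ∧ dw

For a 2-form omega = sum_{i<j} g_{ij} dx_i ∧ dx_j, the exterior derivative is
  d(omega) = sum_{i<j} d(g_{ij}) ∧ dx_i ∧ dx_j = sum_{i<j, k} (∂g_{ij}/∂x_k) dx_k ∧ dx_i ∧ dx_j.
Expand each term, using dx_k ∧ dx_i ∧ dx_j = sgn(permutation) dx_{(a)} ∧ dx_{(b)} ∧ dx_{(c)} with (a < b < c) sorted:
  d(-x) includes (∂/∂x)(-x) dx = (-1) dx, which multiplied by dy ∧ dz gives (-1) dx ∧ dy ∧ dz
  d(-3*w*y - 3*x*z + z^2) includes (∂/∂x)(-3*w*y - 3*x*z + z^2) dx = (-3*z) dx, which multiplied by dy ∧ dw gives (-3*z) dx ∧ dy ∧ dw
  d(-3*w*y - 3*x*z + z^2) includes (∂/∂z)(-3*w*y - 3*x*z + z^2) dz = (-3*x + 2*z) dz, which multiplied by dy ∧ dw gives (3*x - 2*z) dy ∧ dz ∧ dw
  d(w*x - 2*x^2 + y*z) includes (∂/∂x)(w*x - 2*x^2 + y*z) dx = (w - 4*x) dx, which multiplied by dz ∧ dw gives (w - 4*x) dx ∧ dz ∧ dw
  d(w*x - 2*x^2 + y*z) includes (∂/∂y)(w*x - 2*x^2 + y*z) dy = (z) dy, which multiplied by dz ∧ dw gives (z) dy ∧ dz ∧ dw
Collecting like 3-forms: d(omega) = (-1) dx ∧ dy ∧ dz + (-3*z) dx ∧ dy ∧ dw + (3*x - z) dy ∧ dz ∧ dw + (w - 4*x) dx ∧ dz ∧ dw.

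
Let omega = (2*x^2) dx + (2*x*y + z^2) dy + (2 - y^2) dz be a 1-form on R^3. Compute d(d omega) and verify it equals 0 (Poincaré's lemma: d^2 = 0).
d(d omega) = 0

Step 1: d omega = sum_{i<j} (∂f_j/∂x_i - ∂f_i/∂x_j) dx_i ∧ dx_j:
  coeff of dx ∧ dy: 2*y
  coeff of dx ∧ dz: 0
  coeff of dy ∧ dz: -2*y - 2*z
Step 2: Apply d again to each 2-form coefficient. The only possible 3-form in R^3 is dx ∧ dy ∧ dz, with coefficient
  ∂(coeff of dy∧dz)/∂x - ∂(coeff of dx∧dz)/∂y + ∂(coeff of dx∧dy)/∂z
  = ∂/∂x (-2*y - 2*z) - ∂/∂y (0) + ∂/∂z (2*y).
Each of these terms simplifies to sums of mixed partials that cancel in pairs. The result is 0 (by equality of mixed partials for smooth functions — Schwarz / Clairaut).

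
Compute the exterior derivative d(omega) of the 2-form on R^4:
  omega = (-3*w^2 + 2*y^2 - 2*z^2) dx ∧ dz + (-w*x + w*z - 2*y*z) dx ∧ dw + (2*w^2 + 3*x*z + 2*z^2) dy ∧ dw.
d(omega) = (-4*y) dx ∧ dy ∧ dz + (-7*w + 2*y) dx ∧ dz ∧ dw + (5*z) dx ∧ dy ∧ dw + (-3*x - 4*z) dy ∧ dz ∧ dw

For a 2-form omega = sum_{i<j} g_{ij} dx_i ∧ dx_j, the exterior derivative is
  d(omega) = sum_{i<j} d(g_{ij}) ∧ dx_i ∧ dx_j = sum_{i<j, k} (∂g_{ij}/∂x_k) dx_k ∧ dx_i ∧ dx_j.
Expand each term, using dx_k ∧ dx_i ∧ dx_j = sgn(permutation) dx_{(a)} ∧ dx_{(b)} ∧ dx_{(c)} with (a < b < c) sorted:
  d(-3*w^2 + 2*y^2 - 2*z^2) includes (∂/∂y)(-3*w^2 + 2*y^2 - 2*z^2) dy = (4*y) dy, which multiplied by dx ∧ dz gives (-4*y) dx ∧ dy ∧ dz
  d(-3*w^2 + 2*y^2 - 2*z^2) includes (∂/∂w)(-3*w^2 + 2*y^2 - 2*z^2) dw = (-6*w) dw, which multiplied by dx ∧ dz gives (-6*w) dx ∧ dz ∧ dw
  d(-w*x + w*z - 2*y*z) includes (∂/∂y)(-w*x + w*z - 2*y*z) dy = (-2*z) dy, which multiplied by dx ∧ dw gives (2*z) dx ∧ dy ∧ dw
  d(-w*x + w*z - 2*y*z) includes (∂/∂z)(-w*x + w*z - 2*y*z) dz = (w - 2*y) dz, which multiplied by dx ∧ dw gives (-w + 2*y) dx ∧ dz ∧ dw
  d(2*w^2 + 3*x*z + 2*z^2) includes (∂/∂x)(2*w^2 + 3*x*z + 2*z^2) dx = (3*z) dx, which multiplied by dy ∧ dw gives (3*z) dx ∧ dy ∧ dw
  d(2*w^2 + 3*x*z + 2*z^2) includes (∂/∂z)(2*w^2 + 3*x*z + 2*z^2) dz = (3*x + 4*z) dz, which multiplied by dy ∧ dw gives (-3*x - 4*z) dy ∧ dz ∧ dw
Collecting like 3-forms: d(omega) = (-4*y) dx ∧ dy ∧ dz + (-7*w + 2*y) dx ∧ dz ∧ dw + (5*z) dx ∧ dy ∧ dw + (-3*x - 4*z) dy ∧ dz ∧ dw.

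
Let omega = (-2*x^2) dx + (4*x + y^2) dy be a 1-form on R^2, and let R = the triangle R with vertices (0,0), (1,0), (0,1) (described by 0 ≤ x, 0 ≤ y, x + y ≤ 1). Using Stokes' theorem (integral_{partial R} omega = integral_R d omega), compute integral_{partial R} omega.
integral_(partial R) omega = 2

Stokes: integral_partial_R omega = integral_R d omega with d omega = (∂Q/∂x - ∂P/∂y) dx ∧ dy.
  ∂Q/∂x = 4
  ∂P/∂y = 0
  integrand = ∂Q/∂x - ∂P/∂y = 4.
Integrating over R: integral_0^1 integral_0^{1-x} (4) dy dx = 2.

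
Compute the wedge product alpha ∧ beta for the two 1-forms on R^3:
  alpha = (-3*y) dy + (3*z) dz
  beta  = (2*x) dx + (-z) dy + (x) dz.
alpha ∧ beta = (6*x*y) dx ∧ dy + (-3*x*y + 3*z^2) dy ∧ dz + (-6*x*z) dx ∧ dz

Distribute the wedge, using dx_i ∧ dx_j = -dx_j ∧ dx_i and dx_i ∧ dx_i = 0. For each pair (i, j) with i < j, the coefficient of dx_i ∧ dx_j in alpha ∧ beta is (alpha_i * beta_j - alpha_j * beta_i). Collecting: alpha ∧ beta = (6*x*y) dx ∧ dy + (-3*x*y + 3*z^2) dy ∧ dz + (-6*x*z) dx ∧ dz.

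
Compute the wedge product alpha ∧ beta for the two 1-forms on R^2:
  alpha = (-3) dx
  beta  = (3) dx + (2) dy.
alpha ∧ beta = (-6) dx ∧ dy

Distribute the wedge, using dx_i ∧ dx_j = -dx_j ∧ dx_i and dx_i ∧ dx_i = 0. For each pair (i, j) with i < j, the coefficient of dx_i ∧ dx_j in alpha ∧ beta is (alpha_i * beta_j - alpha_j * beta_i). Collecting: alpha ∧ beta = (-6) dx ∧ dy.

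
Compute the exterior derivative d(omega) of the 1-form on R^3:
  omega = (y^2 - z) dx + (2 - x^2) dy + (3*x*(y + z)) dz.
d(omega) = (-2*x - 2*y) dx ∧ dy + (3*y + 3*z + 1) dx ∧ dz + (3*x) dy ∧ dz

For a 1-form omega = sum_i f_i dx_i, the exterior derivative is
  d(omega) = sum_{i < j} (∂f_j/∂x_i - ∂f_i/∂x_j) dx_i ∧ dx_j.
  coefficient of dx ∧ dy: ∂f_2/∂x - ∂f_1/∂y = ∂(2 - x^2)/∂x - ∂(y^2 - z)/∂y = -2*x - 2*y
  coefficient of dx ∧ dz: ∂f_3/∂x - ∂f_1/∂z = ∂(3*x*(y + z))/∂x - ∂(y^2 - z)/∂z = 3*y + 3*z + 1
  coefficient of dy ∧ dz: ∂f_3/∂y - ∂f_2/∂z = ∂(3*x*(y + z))/∂y - ∂(2 - x^2)/∂z = 3*x
Assembling: d(omega) = (-2*x - 2*y) dx ∧ dy + (3*y + 3*z + 1) dx ∧ dz + (3*x) dy ∧ dz.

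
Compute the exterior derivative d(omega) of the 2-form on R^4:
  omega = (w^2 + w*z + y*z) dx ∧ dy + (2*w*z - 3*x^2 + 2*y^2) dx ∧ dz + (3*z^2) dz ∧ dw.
d(omega) = (w - 3*y) dx ∧ dy ∧ dz + (2*w + z) dx ∧ dy ∧ dw + (2*z) dx ∧ dz ∧ dw

For a 2-form omega = sum_{i<j} g_{ij} dx_i ∧ dx_j, the exterior derivative is
  d(omega) = sum_{i<j} d(g_{ij}) ∧ dx_i ∧ dx_j = sum_{i<j, k} (∂g_{ij}/∂x_k) dx_k ∧ dx_i ∧ dx_j.
Expand each term, using dx_k ∧ dx_i ∧ dx_j = sgn(permutation) dx_{(a)} ∧ dx_{(b)} ∧ dx_{(c)} with (a < b < c) sorted:
  d(w^2 + w*z + y*z) includes (∂/∂z)(w^2 + w*z + y*z) dz = (w + y) dz, which multiplied by dx ∧ dy gives (w + y) dx ∧ dy ∧ dz
  d(w^2 + w*z + y*z) includes (∂/∂w)(w^2 + w*z + y*z) dw = (2*w + z) dw, which multiplied by dx ∧ dy gives (2*w + z) dx ∧ dy ∧ dw
  d(2*w*z - 3*x^2 + 2*y^2) includes (∂/∂y)(2*w*z - 3*x^2 + 2*y^2) dy = (4*y) dy, which multiplied by dx ∧ dz gives (-4*y) dx ∧ dy ∧ dz
  d(2*w*z - 3*x^2 + 2*y^2) includes (∂/∂w)(2*w*z - 3*x^2 + 2*y^2) dw = (2*z) dw, which multiplied by dx ∧ dz gives (2*z) dx ∧ dz ∧ dw
Collecting like 3-forms: d(omega) = (w - 3*y) dx ∧ dy ∧ dz + (2*w + z) dx ∧ dy ∧ dw + (2*z) dx ∧ dz ∧ dw.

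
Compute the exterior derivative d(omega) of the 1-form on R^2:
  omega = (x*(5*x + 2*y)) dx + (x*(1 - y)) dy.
d(omega) = (-2*x - y + 1) dx ∧ dy

For a 1-form omega = sum_i f_i dx_i, the exterior derivative is
  d(omega) = sum_{i < j} (∂f_j/∂x_i - ∂f_i/∂x_j) dx_i ∧ dx_j.
  coefficient of dx ∧ dy: ∂f_2/∂x - ∂f_1/∂y = ∂(x*(1 - y))/∂x - ∂(x*(5*x + 2*y))/∂y = -2*x - y + 1
Assembling: d(omega) = (-2*x - y + 1) dx ∧ dy.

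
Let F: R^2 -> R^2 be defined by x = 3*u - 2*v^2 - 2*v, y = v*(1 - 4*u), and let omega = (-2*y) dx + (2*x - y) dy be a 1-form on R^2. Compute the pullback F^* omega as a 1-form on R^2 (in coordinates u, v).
F^* omega = (2*v*(-8*u*v + 8*v^2 + 10*v - 3)) du + (-16*u^2*v - 24*u^2 - 16*u*v^2 + 8*u*v + 6*u + 4*v^2 - v) dv

Using F^*(f dg) = (f ∘ F) d(g ∘ F), substitute each coordinate x_i by F_i(u, v) in f_i, and replace dx_i by d F_i = (∂F_i/∂u) du + (∂F_i/∂v) dv.
  For the x component: f_1(F) = 2*v*(4*u - 1); d F_1 = (3) du + (-4*v - 2) dv
  For the y component: f_2(F) = 4*u*v + 6*u - 4*v^2 - 5*v; d F_2 = (-4*v) du + (1 - 4*u) dv
Combining and collecting du, dv coefficients:
  coeff of du: 2*v*(-8*u*v + 8*v^2 + 10*v - 3)
  coeff of dv: -16*u^2*v - 24*u^2 - 16*u*v^2 + 8*u*v + 6*u + 4*v^2 - v
F^* omega = (2*v*(-8*u*v + 8*v^2 + 10*v - 3)) du + (-16*u^2*v - 24*u^2 - 16*u*v^2 + 8*u*v + 6*u + 4*v^2 - v) dv.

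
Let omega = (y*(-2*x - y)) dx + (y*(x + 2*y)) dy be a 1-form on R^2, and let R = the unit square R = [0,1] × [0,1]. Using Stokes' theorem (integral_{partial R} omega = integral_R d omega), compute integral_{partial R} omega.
integral_(partial R) omega = 5/2

Stokes: integral_partial_R omega = integral_R d omega with d omega = (∂Q/∂x - ∂P/∂y) dx ∧ dy.
  ∂Q/∂x = y
  ∂P/∂y = -2*x - 2*y
  integrand = ∂Q/∂x - ∂P/∂y = 2*x + 3*y.
Integrating over R: integral_0^1 integral_0^1 (2*x + 3*y) dx dy = 5/2.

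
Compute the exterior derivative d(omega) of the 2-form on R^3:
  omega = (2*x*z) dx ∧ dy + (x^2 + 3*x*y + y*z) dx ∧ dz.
d(omega) = (-x - z) dx ∧ dy ∧ dz

For a 2-form omega = sum_{i<j} g_{ij} dx_i ∧ dx_j, the exterior derivative is
  d(omega) = sum_{i<j} d(g_{ij}) ∧ dx_i ∧ dx_j = sum_{i<j, k} (∂g_{ij}/∂x_k) dx_k ∧ dx_i ∧ dx_j.
Expand each term, using dx_k ∧ dx_i ∧ dx_j = sgn(permutation) dx_{(a)} ∧ dx_{(b)} ∧ dx_{(c)} with (a < b < c) sorted:
  d(2*x*z) includes (∂/∂z)(2*x*z) dz = (2*x) dz, which multiplied by dx ∧ dy gives (2*x) dx ∧ dy ∧ dz
  d(x^2 + 3*x*y + y*z) includes (∂/∂y)(x^2 + 3*x*y + y*z) dy = (3*x + z) dy, which multiplied by dx ∧ dz gives (-3*x - z) dx ∧ dy ∧ dz
Collecting like 3-forms: d(omega) = (-x - z) dx ∧ dy ∧ dz.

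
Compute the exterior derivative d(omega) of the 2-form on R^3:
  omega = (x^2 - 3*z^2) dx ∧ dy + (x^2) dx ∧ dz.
d(omega) = (-6*z) dx ∧ dy ∧ dz

For a 2-form omega = sum_{i<j} g_{ij} dx_i ∧ dx_j, the exterior derivative is
  d(omega) = sum_{i<j} d(g_{ij}) ∧ dx_i ∧ dx_j = sum_{i<j, k} (∂g_{ij}/∂x_k) dx_k ∧ dx_i ∧ dx_j.
Expand each term, using dx_k ∧ dx_i ∧ dx_j = sgn(permutation) dx_{(a)} ∧ dx_{(b)} ∧ dx_{(c)} with (a < b < c) sorted:
  d(x^2 - 3*z^2) includes (∂/∂z)(x^2 - 3*z^2) dz = (-6*z) dz, which multiplied by dx ∧ dy gives (-6*z) dx ∧ dy ∧ dz
Collecting like 3-forms: d(omega) = (-6*z) dx ∧ dy ∧ dz.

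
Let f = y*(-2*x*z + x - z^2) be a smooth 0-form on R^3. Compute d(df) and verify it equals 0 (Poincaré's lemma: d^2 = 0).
d(df) = 0

Step 1: df = sum_i (∂f/∂x_i) dx_i = (y*(1 - 2*z)) dx + (-2*x*z + x - z^2) dy + (2*y*(-x - z)) dz.
Step 2: Apply d again. Using the 1-form formula, the coefficient of dx ∧ dy in d(df) is ∂^2 f/∂x ∂y - ∂^2 f/∂y ∂x = (1 - 2*z) - (1 - 2*z) = 0 (equality of mixed partials for smooth f).
Similarly for dx ∧ dz and dy ∧ dz — all coefficients vanish. So d(df) = 0.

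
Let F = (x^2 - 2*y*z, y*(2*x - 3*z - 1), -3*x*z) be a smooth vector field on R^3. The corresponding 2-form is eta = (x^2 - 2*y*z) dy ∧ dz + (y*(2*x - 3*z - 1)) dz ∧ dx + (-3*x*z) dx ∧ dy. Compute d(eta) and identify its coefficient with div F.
d(eta) = (x - 3*z - 1) dx ∧ dy ∧ dz; div F = x - 3*z - 1

For a 2-form in R^3 of the form above, applying d gives a 3-form with coefficient ∂P/∂x + ∂Q/∂y + ∂R/∂z:
  ∂P/∂x = 2*x
  ∂Q/∂y = 2*x - 3*z - 1
  ∂R/∂z = -3*x
Sum = x - 3*z - 1, which is exactly div F.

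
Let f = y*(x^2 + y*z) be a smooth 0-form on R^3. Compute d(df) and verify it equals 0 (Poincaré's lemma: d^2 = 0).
d(df) = 0

Step 1: df = sum_i (∂f/∂x_i) dx_i = (2*x*y) dx + (x^2 + 2*y*z) dy + (y^2) dz.
Step 2: Apply d again. Using the 1-form formula, the coefficient of dx ∧ dy in d(df) is ∂^2 f/∂x ∂y - ∂^2 f/∂y ∂x = (2*x) - (2*x) = 0 (equality of mixed partials for smooth f).
Similarly for dx ∧ dz and dy ∧ dz — all coefficients vanish. So d(df) = 0.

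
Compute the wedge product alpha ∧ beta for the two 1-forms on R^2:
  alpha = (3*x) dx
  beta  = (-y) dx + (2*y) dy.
alpha ∧ beta = (6*x*y) dx ∧ dy

Distribute the wedge, using dx_i ∧ dx_j = -dx_j ∧ dx_i and dx_i ∧ dx_i = 0. For each pair (i, j) with i < j, the coefficient of dx_i ∧ dx_j in alpha ∧ beta is (alpha_i * beta_j - alpha_j * beta_i). Collecting: alpha ∧ beta = (6*x*y) dx ∧ dy.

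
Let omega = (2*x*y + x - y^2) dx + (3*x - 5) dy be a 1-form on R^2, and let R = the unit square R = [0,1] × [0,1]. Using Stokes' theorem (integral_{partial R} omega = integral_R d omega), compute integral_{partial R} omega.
integral_(partial R) omega = 3

Stokes: integral_partial_R omega = integral_R d omega with d omega = (∂Q/∂x - ∂P/∂y) dx ∧ dy.
  ∂Q/∂x = 3
  ∂P/∂y = 2*x - 2*y
  integrand = ∂Q/∂x - ∂P/∂y = -2*x + 2*y + 3.
Integrating over R: integral_0^1 integral_0^1 (-2*x + 2*y + 3) dx dy = 3.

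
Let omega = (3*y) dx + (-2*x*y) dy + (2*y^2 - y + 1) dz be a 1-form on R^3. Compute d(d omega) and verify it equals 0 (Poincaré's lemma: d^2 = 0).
d(d omega) = 0

Step 1: d omega = sum_{i<j} (∂f_j/∂x_i - ∂f_i/∂x_j) dx_i ∧ dx_j:
  coeff of dx ∧ dy: -2*y - 3
  coeff of dx ∧ dz: 0
  coeff of dy ∧ dz: 4*y - 1
Step 2: Apply d again to each 2-form coefficient. The only possible 3-form in R^3 is dx ∧ dy ∧ dz, with coefficient
  ∂(coeff of dy∧dz)/∂x - ∂(coeff of dx∧dz)/∂y + ∂(coeff of dx∧dy)/∂z
  = ∂/∂x (4*y - 1) - ∂/∂y (0) + ∂/∂z (-2*y - 3).
Each of these terms simplifies to sums of mixed partials that cancel in pairs. The result is 0 (by equality of mixed partials for smooth functions — Schwarz / Clairaut).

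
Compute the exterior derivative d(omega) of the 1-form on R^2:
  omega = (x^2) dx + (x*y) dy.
d(omega) = (y) dx ∧ dy

For a 1-form omega = sum_i f_i dx_i, the exterior derivative is
  d(omega) = sum_{i < j} (∂f_j/∂x_i - ∂f_i/∂x_j) dx_i ∧ dx_j.
  coefficient of dx ∧ dy: ∂f_2/∂x - ∂f_1/∂y = ∂(x*y)/∂x - ∂(x^2)/∂y = y
Assembling: d(omega) = (y) dx ∧ dy.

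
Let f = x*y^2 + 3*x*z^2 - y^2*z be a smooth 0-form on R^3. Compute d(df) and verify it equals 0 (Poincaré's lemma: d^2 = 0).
d(df) = 0

Step 1: df = sum_i (∂f/∂x_i) dx_i = (y^2 + 3*z^2) dx + (2*y*(x - z)) dy + (6*x*z - y^2) dz.
Step 2: Apply d again. Using the 1-form formula, the coefficient of dx ∧ dy in d(df) is ∂^2 f/∂x ∂y - ∂^2 f/∂y ∂x = (2*y) - (2*y) = 0 (equality of mixed partials for smooth f).
Similarly for dx ∧ dz and dy ∧ dz — all coefficients vanish. So d(df) = 0.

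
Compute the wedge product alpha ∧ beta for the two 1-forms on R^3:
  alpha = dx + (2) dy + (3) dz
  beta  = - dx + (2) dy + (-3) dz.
alpha ∧ beta = (4) dx ∧ dy + (-12) dy ∧ dz

Distribute the wedge, using dx_i ∧ dx_j = -dx_j ∧ dx_i and dx_i ∧ dx_i = 0. For each pair (i, j) with i < j, the coefficient of dx_i ∧ dx_j in alpha ∧ beta is (alpha_i * beta_j - alpha_j * beta_i). Collecting: alpha ∧ beta = (4) dx ∧ dy + (-12) dy ∧ dz.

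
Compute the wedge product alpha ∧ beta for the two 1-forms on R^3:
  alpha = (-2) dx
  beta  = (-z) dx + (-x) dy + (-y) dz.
alpha ∧ beta = (2*x) dx ∧ dy + (2*y) dx ∧ dz

Distribute the wedge, using dx_i ∧ dx_j = -dx_j ∧ dx_i and dx_i ∧ dx_i = 0. For each pair (i, j) with i < j, the coefficient of dx_i ∧ dx_j in alpha ∧ beta is (alpha_i * beta_j - alpha_j * beta_i). Collecting: alpha ∧ beta = (2*x) dx ∧ dy + (2*y) dx ∧ dz.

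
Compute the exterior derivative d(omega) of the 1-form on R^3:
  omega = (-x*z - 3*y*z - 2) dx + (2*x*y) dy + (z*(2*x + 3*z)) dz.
d(omega) = (2*y + 3*z) dx ∧ dy + (x + 3*y + 2*z) dx ∧ dz

For a 1-form omega = sum_i f_i dx_i, the exterior derivative is
  d(omega) = sum_{i < j} (∂f_j/∂x_i - ∂f_i/∂x_j) dx_i ∧ dx_j.
  coefficient of dx ∧ dy: ∂f_2/∂x - ∂f_1/∂y = ∂(2*x*y)/∂x - ∂(-x*z - 3*y*z - 2)/∂y = 2*y + 3*z
  coefficient of dx ∧ dz: ∂f_3/∂x - ∂f_1/∂z = ∂(z*(2*x + 3*z))/∂x - ∂(-x*z - 3*y*z - 2)/∂z = x + 3*y + 2*z
Assembling: d(omega) = (2*y + 3*z) dx ∧ dy + (x + 3*y + 2*z) dx ∧ dz.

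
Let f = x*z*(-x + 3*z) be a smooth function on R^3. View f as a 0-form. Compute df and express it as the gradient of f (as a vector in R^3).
df = (z*(-2*x + 3*z)) dx + (0) dy + (x*(-x + 6*z)) dz; grad f = (z*(-2*x + 3*z), 0, x*(-x + 6*z))

For a 0-form f, d f = (∂f/∂x) dx + (∂f/∂y) dy + (∂f/∂z) dz. The components of the vector representation are exactly the entries of grad f in Cartesian coordinates:
  ∂f/∂x = z*(-2*x + 3*z)
  ∂f/∂y = 0
  ∂f/∂z = x*(-x + 6*z).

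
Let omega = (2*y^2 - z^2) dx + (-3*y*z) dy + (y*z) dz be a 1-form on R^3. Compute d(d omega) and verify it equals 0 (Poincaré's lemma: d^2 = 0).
d(d omega) = 0

Step 1: d omega = sum_{i<j} (∂f_j/∂x_i - ∂f_i/∂x_j) dx_i ∧ dx_j:
  coeff of dx ∧ dy: -4*y
  coeff of dx ∧ dz: 2*z
  coeff of dy ∧ dz: 3*y + z
Step 2: Apply d again to each 2-form coefficient. The only possible 3-form in R^3 is dx ∧ dy ∧ dz, with coefficient
  ∂(coeff of dy∧dz)/∂x - ∂(coeff of dx∧dz)/∂y + ∂(coeff of dx∧dy)/∂z
  = ∂/∂x (3*y + z) - ∂/∂y (2*z) + ∂/∂z (-4*y).
Each of these terms simplifies to sums of mixed partials that cancel in pairs. The result is 0 (by equality of mixed partials for smooth functions — Schwarz / Clairaut).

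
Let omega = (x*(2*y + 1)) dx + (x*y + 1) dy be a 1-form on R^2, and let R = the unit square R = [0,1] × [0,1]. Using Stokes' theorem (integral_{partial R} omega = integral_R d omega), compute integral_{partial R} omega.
integral_(partial R) omega = -1/2

Stokes: integral_partial_R omega = integral_R d omega with d omega = (∂Q/∂x - ∂P/∂y) dx ∧ dy.
  ∂Q/∂x = y
  ∂P/∂y = 2*x
  integrand = ∂Q/∂x - ∂P/∂y = -2*x + y.
Integrating over R: integral_0^1 integral_0^1 (-2*x + y) dx dy = -1/2.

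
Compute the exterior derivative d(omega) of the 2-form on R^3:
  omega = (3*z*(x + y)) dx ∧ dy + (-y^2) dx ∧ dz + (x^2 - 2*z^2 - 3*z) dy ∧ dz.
d(omega) = (5*x + 5*y) dx ∧ dy ∧ dz

For a 2-form omega = sum_{i<j} g_{ij} dx_i ∧ dx_j, the exterior derivative is
  d(omega) = sum_{i<j} d(g_{ij}) ∧ dx_i ∧ dx_j = sum_{i<j, k} (∂g_{ij}/∂x_k) dx_k ∧ dx_i ∧ dx_j.
Expand each term, using dx_k ∧ dx_i ∧ dx_j = sgn(permutation) dx_{(a)} ∧ dx_{(b)} ∧ dx_{(c)} with (a < b < c) sorted:
  d(3*z*(x + y)) includes (∂/∂z)(3*z*(x + y)) dz = (3*x + 3*y) dz, which multiplied by dx ∧ dy gives (3*x + 3*y) dx ∧ dy ∧ dz
  d(-y^2) includes (∂/∂y)(-y^2) dy = (-2*y) dy, which multiplied by dx ∧ dz gives (2*y) dx ∧ dy ∧ dz
  d(x^2 - 2*z^2 - 3*z) includes (∂/∂x)(x^2 - 2*z^2 - 3*z) dx = (2*x) dx, which multiplied by dy ∧ dz gives (2*x) dx ∧ dy ∧ dz
Collecting like 3-forms: d(omega) = (5*x + 5*y) dx ∧ dy ∧ dz.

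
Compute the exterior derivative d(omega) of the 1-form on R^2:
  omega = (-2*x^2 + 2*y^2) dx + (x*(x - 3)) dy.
d(omega) = (2*x - 4*y - 3) dx ∧ dy

For a 1-form omega = sum_i f_i dx_i, the exterior derivative is
  d(omega) = sum_{i < j} (∂f_j/∂x_i - ∂f_i/∂x_j) dx_i ∧ dx_j.
  coefficient of dx ∧ dy: ∂f_2/∂x - ∂f_1/∂y = ∂(x*(x - 3))/∂x - ∂(-2*x^2 + 2*y^2)/∂y = 2*x - 4*y - 3
Assembling: d(omega) = (2*x - 4*y - 3) dx ∧ dy.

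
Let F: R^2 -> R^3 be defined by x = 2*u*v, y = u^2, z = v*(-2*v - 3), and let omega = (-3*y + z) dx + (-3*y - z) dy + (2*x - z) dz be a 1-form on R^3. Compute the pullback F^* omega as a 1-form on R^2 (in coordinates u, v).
F^* omega = (-6*u^3 - 6*u^2*v + 4*u*v^2 + 6*u*v - 4*v^3 - 6*v^2) du + (-6*u^3 - 20*u*v^2 - 18*u*v - 8*v^3 - 18*v^2 - 9*v) dv

Using F^*(f dg) = (f ∘ F) d(g ∘ F), substitute each coordinate x_i by F_i(u, v) in f_i, and replace dx_i by d F_i = (∂F_i/∂u) du + (∂F_i/∂v) dv.
  For the x component: f_1(F) = -3*u^2 - 2*v^2 - 3*v; d F_1 = (2*v) du + (2*u) dv
  For the y component: f_2(F) = -3*u^2 + 2*v^2 + 3*v; d F_2 = (2*u) du + (0) dv
  For the z component: f_3(F) = v*(4*u + 2*v + 3); d F_3 = (0) du + (-4*v - 3) dv
Combining and collecting du, dv coefficients:
  coeff of du: -6*u^3 - 6*u^2*v + 4*u*v^2 + 6*u*v - 4*v^3 - 6*v^2
  coeff of dv: -6*u^3 - 20*u*v^2 - 18*u*v - 8*v^3 - 18*v^2 - 9*v
F^* omega = (-6*u^3 - 6*u^2*v + 4*u*v^2 + 6*u*v - 4*v^3 - 6*v^2) du + (-6*u^3 - 20*u*v^2 - 18*u*v - 8*v^3 - 18*v^2 - 9*v) dv.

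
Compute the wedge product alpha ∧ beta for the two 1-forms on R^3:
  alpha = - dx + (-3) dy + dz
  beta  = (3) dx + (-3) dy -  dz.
alpha ∧ beta = (12) dx ∧ dy + (-2) dx ∧ dz + (6) dy ∧ dz

Distribute the wedge, using dx_i ∧ dx_j = -dx_j ∧ dx_i and dx_i ∧ dx_i = 0. For each pair (i, j) with i < j, the coefficient of dx_i ∧ dx_j in alpha ∧ beta is (alpha_i * beta_j - alpha_j * beta_i). Collecting: alpha ∧ beta = (12) dx ∧ dy + (-2) dx ∧ dz + (6) dy ∧ dz.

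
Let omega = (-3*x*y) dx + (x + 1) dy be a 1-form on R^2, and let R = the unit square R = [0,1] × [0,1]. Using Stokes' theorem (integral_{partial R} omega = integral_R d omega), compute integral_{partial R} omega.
integral_(partial R) omega = 5/2

Stokes: integral_partial_R omega = integral_R d omega with d omega = (∂Q/∂x - ∂P/∂y) dx ∧ dy.
  ∂Q/∂x = 1
  ∂P/∂y = -3*x
  integrand = ∂Q/∂x - ∂P/∂y = 3*x + 1.
Integrating over R: integral_0^1 integral_0^1 (3*x + 1) dx dy = 5/2.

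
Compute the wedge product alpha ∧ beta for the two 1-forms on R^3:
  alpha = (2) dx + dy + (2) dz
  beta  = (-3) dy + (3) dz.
alpha ∧ beta = (-6) dx ∧ dy + (6) dx ∧ dz + (9) dy ∧ dz

Distribute the wedge, using dx_i ∧ dx_j = -dx_j ∧ dx_i and dx_i ∧ dx_i = 0. For each pair (i, j) with i < j, the coefficient of dx_i ∧ dx_j in alpha ∧ beta is (alpha_i * beta_j - alpha_j * beta_i). Collecting: alpha ∧ beta = (-6) dx ∧ dy + (6) dx ∧ dz + (9) dy ∧ dz.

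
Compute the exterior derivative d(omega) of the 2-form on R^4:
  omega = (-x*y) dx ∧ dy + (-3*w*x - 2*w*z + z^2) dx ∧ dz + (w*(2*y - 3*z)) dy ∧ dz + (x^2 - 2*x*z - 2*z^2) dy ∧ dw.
d(omega) = (-3*x - 2*z) dx ∧ dz ∧ dw + (2*x + 2*y + z) dy ∧ dz ∧ dw + (2*x - 2*z) dx ∧ dy ∧ dw

For a 2-form omega = sum_{i<j} g_{ij} dx_i ∧ dx_j, the exterior derivative is
  d(omega) = sum_{i<j} d(g_{ij}) ∧ dx_i ∧ dx_j = sum_{i<j, k} (∂g_{ij}/∂x_k) dx_k ∧ dx_i ∧ dx_j.
Expand each term, using dx_k ∧ dx_i ∧ dx_j = sgn(permutation) dx_{(a)} ∧ dx_{(b)} ∧ dx_{(c)} with (a < b < c) sorted:
  d(-3*w*x - 2*w*z + z^2) includes (∂/∂w)(-3*w*x - 2*w*z + z^2) dw = (-3*x - 2*z) dw, which multiplied by dx ∧ dz gives (-3*x - 2*z) dx ∧ dz ∧ dw
  d(w*(2*y - 3*z)) includes (∂/∂w)(w*(2*y - 3*z)) dw = (2*y - 3*z) dw, which multiplied by dy ∧ dz gives (2*y - 3*z) dy ∧ dz ∧ dw
  d(x^2 - 2*x*z - 2*z^2) includes (∂/∂x)(x^2 - 2*x*z - 2*z^2) dx = (2*x - 2*z) dx, which multiplied by dy ∧ dw gives (2*x - 2*z) dx ∧ dy ∧ dw
  d(x^2 - 2*x*z - 2*z^2) includes (∂/∂z)(x^2 - 2*x*z - 2*z^2) dz = (-2*x - 4*z) dz, which multiplied by dy ∧ dw gives (2*x + 4*z) dy ∧ dz ∧ dw
Collecting like 3-forms: d(omega) = (-3*x - 2*z) dx ∧ dz ∧ dw + (2*x + 2*y + z) dy ∧ dz ∧ dw + (2*x - 2*z) dx ∧ dy ∧ dw.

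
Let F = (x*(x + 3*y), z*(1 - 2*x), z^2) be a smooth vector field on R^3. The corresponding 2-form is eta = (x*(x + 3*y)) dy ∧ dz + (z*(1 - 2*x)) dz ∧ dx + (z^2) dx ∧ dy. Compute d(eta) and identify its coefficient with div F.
d(eta) = (2*x + 3*y + 2*z) dx ∧ dy ∧ dz; div F = 2*x + 3*y + 2*z

For a 2-form in R^3 of the form above, applying d gives a 3-form with coefficient ∂P/∂x + ∂Q/∂y + ∂R/∂z:
  ∂P/∂x = 2*x + 3*y
  ∂Q/∂y = 0
  ∂R/∂z = 2*z
Sum = 2*x + 3*y + 2*z, which is exactly div F.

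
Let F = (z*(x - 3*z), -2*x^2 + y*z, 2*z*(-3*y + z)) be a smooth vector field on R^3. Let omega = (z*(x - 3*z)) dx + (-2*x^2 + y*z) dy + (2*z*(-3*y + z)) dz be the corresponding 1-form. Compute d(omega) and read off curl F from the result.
d(omega) = (-y - 6*z) dy ∧ dz + (x - 6*z) dz ∧ dx + (-4*x) dx ∧ dy; curl F = (-y - 6*z, x - 6*z, -4*x)

d omega = sum_{i<j} (∂f_j/∂x_i - ∂f_i/∂x_j) dx_i ∧ dx_j. Under the identification (dy ∧ dz, dz ∧ dx, dx ∧ dy) ↔ (e_x, e_y, e_z), the coefficients are exactly the components of curl F. Compute:
  ∂R/∂y - ∂Q/∂z = (-6*z) - (y) = -y - 6*z
  ∂P/∂z - ∂R/∂x = (x - 6*z) - (0) = x - 6*z
  ∂Q/∂x - ∂P/∂y = (-4*x) - (0) = -4*x.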